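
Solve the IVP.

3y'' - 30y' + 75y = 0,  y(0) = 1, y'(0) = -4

General solution: y = (C₁ + C₂x)e^(5x)
Repeated root r = 5
Applying ICs: C₁ = 1, C₂ = -9
Particular solution: y = (1 - 9x)e^(5x)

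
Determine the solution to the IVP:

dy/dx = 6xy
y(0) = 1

General solution: y = Ce^(3x²)
Applying IC y(0) = 1:
Particular solution: y = e^(3x²)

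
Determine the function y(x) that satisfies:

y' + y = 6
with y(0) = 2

General solution: y = 6 + Ce^(-x)
Applying y(0) = 2: C = 2 - 6 = -4
Particular solution: y = 6 - 4e^(-x)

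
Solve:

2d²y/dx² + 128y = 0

Characteristic equation: 2r² + 128 = 0
Divide by 2: r² + 64 = 0
Roots: r = ±8i (complex conjugates)
General solution: y = C₁cos(8x) + C₂sin(8x)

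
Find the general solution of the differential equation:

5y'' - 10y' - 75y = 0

Characteristic equation: 5r² - 10r - 75 = 0
Divide by 5: r² - 2r - 15 = 0
Roots: r = 5, -3 (distinct real)
General solution: y = C₁e^(5x) + C₂e^(-3x)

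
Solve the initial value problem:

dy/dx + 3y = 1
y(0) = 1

General solution: y = 1/3 + Ce^(-3x)
Applying y(0) = 1: C = 1 - 1/3 = 2/3
Particular solution: y = 1/3 + (2/3)e^(-3x)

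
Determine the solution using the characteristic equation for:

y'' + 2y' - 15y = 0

Characteristic equation: r² + 2r - 15 = 0
Roots: r = 3, -5 (distinct real)
General solution: y = C₁e^(3x) + C₂e^(-5x)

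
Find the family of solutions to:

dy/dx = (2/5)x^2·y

Separating variables and integrating:
ln|y| = 2x^3/15 + C

General solution: y = Ce^(2x^3/15)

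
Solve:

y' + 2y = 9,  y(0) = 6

General solution: y = 9/2 + Ce^(-2x)
Applying y(0) = 6: C = 6 - 9/2 = 3/2
Particular solution: y = 9/2 + (3/2)e^(-2x)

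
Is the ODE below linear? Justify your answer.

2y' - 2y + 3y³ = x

No. Nonlinear (y³ term)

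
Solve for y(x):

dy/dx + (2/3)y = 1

Using integrating factor method:

General solution: y = 3/2 + Ce^(-2x/3)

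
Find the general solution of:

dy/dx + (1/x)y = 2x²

Using integrating factor method:

General solution: y = (1/2)x^3 + C/x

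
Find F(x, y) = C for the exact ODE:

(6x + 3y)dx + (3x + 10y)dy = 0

Verify exactness: ∂M/∂y = ∂N/∂x ✓
Find F(x,y) such that ∂F/∂x = M, ∂F/∂y = N
Solution: 3x² + 3xy + 5y² = C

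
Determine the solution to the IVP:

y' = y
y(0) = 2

General solution: y = Ce^x
Applying IC y(0) = 2:
Particular solution: y = 2e^x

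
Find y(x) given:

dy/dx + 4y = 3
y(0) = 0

General solution: y = 3/4 + Ce^(-4x)
Applying y(0) = 0: C = 0 - 3/4 = -3/4
Particular solution: y = 3/4 - (3/4)e^(-4x)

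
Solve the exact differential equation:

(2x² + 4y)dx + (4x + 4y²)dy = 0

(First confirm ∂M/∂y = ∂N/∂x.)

Verify exactness: ∂M/∂y = ∂N/∂x ✓
Find F(x,y) such that ∂F/∂x = M, ∂F/∂y = N
Solution: 2x³/3 + 4xy + 4y³/3 = C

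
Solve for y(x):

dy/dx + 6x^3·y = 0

Using integrating factor method:

General solution: y = Ce^(-3x^4/2)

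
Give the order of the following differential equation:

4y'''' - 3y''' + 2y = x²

The order is 4 (highest derivative is of order 4).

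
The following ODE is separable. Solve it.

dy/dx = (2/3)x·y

Separating variables and integrating:
ln|y| = x^2/3 + C

General solution: y = Ce^(x^2/3)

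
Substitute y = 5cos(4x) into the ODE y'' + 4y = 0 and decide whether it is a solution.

Verification:
y'' = -80cos(4x)
y'' + 4y ≠ 0 (frequency mismatch: got 16 instead of 4)

No, it is not a solution.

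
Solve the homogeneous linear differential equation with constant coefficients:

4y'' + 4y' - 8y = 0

Characteristic equation: 4r² + 4r - 8 = 0
Divide by 4: r² + r - 2 = 0
Roots: r = 1, -2 (distinct real)
General solution: y = C₁e^x + C₂e^(-2x)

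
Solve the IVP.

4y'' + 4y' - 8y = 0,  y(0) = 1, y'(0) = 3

General solution: y = C₁e^x + C₂e^(-2x)
Applying ICs: C₁ = 5/3, C₂ = -2/3
Particular solution: y = (5/3)e^x - (2/3)e^(-2x)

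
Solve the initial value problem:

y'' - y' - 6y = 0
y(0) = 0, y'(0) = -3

General solution: y = C₁e^(3x) + C₂e^(-2x)
Applying ICs: C₁ = -3/5, C₂ = 3/5
Particular solution: y = -(3/5)e^(3x) + (3/5)e^(-2x)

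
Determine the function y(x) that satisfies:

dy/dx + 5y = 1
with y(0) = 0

General solution: y = 1/5 + Ce^(-5x)
Applying y(0) = 0: C = 0 - 1/5 = -1/5
Particular solution: y = 1/5 - (1/5)e^(-5x)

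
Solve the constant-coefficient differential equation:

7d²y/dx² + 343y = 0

Characteristic equation: 7r² + 343 = 0
Divide by 7: r² + 49 = 0
Roots: r = ±7i (complex conjugates)
General solution: y = C₁cos(7x) + C₂sin(7x)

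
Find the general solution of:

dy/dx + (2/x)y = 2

Using integrating factor method:

General solution: y = (2/3)x + Cx^(-2)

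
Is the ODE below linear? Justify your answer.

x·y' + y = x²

Yes. Linear (y and its derivatives appear to the first power only, no products of y terms)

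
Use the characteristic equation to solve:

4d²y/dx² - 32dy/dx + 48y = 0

Characteristic equation: 4r² - 32r + 48 = 0
Divide by 4: r² - 8r + 12 = 0
Roots: r = 2, 6 (distinct real)
General solution: y = C₁e^(2x) + C₂e^(6x)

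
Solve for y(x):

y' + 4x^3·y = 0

Using integrating factor method:

General solution: y = Ce^(-x^4)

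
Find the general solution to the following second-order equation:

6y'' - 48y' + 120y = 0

Characteristic equation: 6r² - 48r + 120 = 0
Divide by 6: r² - 8r + 20 = 0
Roots: r = 4 ± 2i (complex conjugates)
General solution: y = e^(4x)(C₁cos(2x) + C₂sin(2x))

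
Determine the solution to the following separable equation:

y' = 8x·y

Separating variables and integrating:
ln|y| = 4x^2 + C

General solution: y = Ce^(4x^2)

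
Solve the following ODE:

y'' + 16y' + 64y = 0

Characteristic equation: r² + 16r + 64 = 0
Factored: (r + 8)² = 0
Repeated root: r = -8
General solution: y = (C₁ + C₂x)e^(-8x)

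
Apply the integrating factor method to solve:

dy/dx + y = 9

Using integrating factor method:

General solution: y = 9 + Ce^(-x)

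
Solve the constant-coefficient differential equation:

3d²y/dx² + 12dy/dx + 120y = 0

Characteristic equation: 3r² + 12r + 120 = 0
Divide by 3: r² + 4r + 40 = 0
Roots: r = -2 ± 6i (complex conjugates)
General solution: y = e^(-2x)(C₁cos(6x) + C₂sin(6x))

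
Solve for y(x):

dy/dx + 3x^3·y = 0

Using integrating factor method:

General solution: y = Ce^(-3x^4/4)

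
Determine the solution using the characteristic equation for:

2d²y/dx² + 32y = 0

Characteristic equation: 2r² + 32 = 0
Divide by 2: r² + 16 = 0
Roots: r = ±4i (complex conjugates)
General solution: y = C₁cos(4x) + C₂sin(4x)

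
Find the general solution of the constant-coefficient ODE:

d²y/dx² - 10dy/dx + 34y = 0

Characteristic equation: r² - 10r + 34 = 0
Roots: r = 5 ± 3i (complex conjugates)
General solution: y = e^(5x)(C₁cos(3x) + C₂sin(3x))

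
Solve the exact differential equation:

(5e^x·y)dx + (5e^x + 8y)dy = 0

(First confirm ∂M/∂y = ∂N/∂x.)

Verify exactness: ∂M/∂y = ∂N/∂x ✓
Find F(x,y) such that ∂F/∂x = M, ∂F/∂y = N
Solution: 5e^x·y + 4y² = C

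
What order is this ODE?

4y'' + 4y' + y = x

The order is 2 (highest derivative is of order 2).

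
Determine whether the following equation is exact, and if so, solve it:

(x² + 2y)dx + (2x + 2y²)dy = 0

Verify exactness: ∂M/∂y = ∂N/∂x ✓
Find F(x,y) such that ∂F/∂x = M, ∂F/∂y = N
Solution: x³/3 + 2xy + 2y³/3 = C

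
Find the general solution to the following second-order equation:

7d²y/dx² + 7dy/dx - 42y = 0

Characteristic equation: 7r² + 7r - 42 = 0
Divide by 7: r² + r - 6 = 0
Roots: r = 2, -3 (distinct real)
General solution: y = C₁e^(2x) + C₂e^(-3x)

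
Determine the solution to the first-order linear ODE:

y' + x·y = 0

Using integrating factor method:

General solution: y = Ce^(-x^2/2)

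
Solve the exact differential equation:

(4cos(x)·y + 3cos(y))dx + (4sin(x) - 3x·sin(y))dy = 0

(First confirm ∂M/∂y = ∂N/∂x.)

Verify exactness: ∂M/∂y = ∂N/∂x ✓
Find F(x,y) such that ∂F/∂x = M, ∂F/∂y = N
Solution: 4sin(x)·y + 3x·cos(y) = C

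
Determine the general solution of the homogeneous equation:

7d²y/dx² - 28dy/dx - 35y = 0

Characteristic equation: 7r² - 28r - 35 = 0
Divide by 7: r² - 4r - 5 = 0
Roots: r = 5, -1 (distinct real)
General solution: y = C₁e^(5x) + C₂e^(-x)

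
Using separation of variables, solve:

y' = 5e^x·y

Separating variables and integrating:
ln|y| = 5e^x + C

General solution: y = Ce^(5e^x)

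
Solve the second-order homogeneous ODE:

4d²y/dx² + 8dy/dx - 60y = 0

Characteristic equation: 4r² + 8r - 60 = 0
Divide by 4: r² + 2r - 15 = 0
Roots: r = 3, -5 (distinct real)
General solution: y = C₁e^(3x) + C₂e^(-5x)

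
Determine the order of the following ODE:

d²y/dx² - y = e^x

The order is 2 (highest derivative is of order 2).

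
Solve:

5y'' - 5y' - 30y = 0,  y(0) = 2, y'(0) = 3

General solution: y = C₁e^(3x) + C₂e^(-2x)
Applying ICs: C₁ = 7/5, C₂ = 3/5
Particular solution: y = (7/5)e^(3x) + (3/5)e^(-2x)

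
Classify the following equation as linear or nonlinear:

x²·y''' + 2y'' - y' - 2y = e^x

Linear (y and its derivatives appear to the first power only, no products of y terms)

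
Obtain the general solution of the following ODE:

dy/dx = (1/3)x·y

Separating variables and integrating:
ln|y| = x^2/6 + C

General solution: y = Ce^(x^2/6)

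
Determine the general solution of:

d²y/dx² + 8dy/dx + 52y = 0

Characteristic equation: r² + 8r + 52 = 0
Roots: r = -4 ± 6i (complex conjugates)
General solution: y = e^(-4x)(C₁cos(6x) + C₂sin(6x))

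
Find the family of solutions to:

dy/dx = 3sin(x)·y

Separating variables and integrating:
ln|y| = -3cos(x) + C

General solution: y = Ce^(-3cos(x))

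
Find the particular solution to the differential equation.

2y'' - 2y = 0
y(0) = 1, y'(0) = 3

General solution: y = C₁e^x + C₂e^(-x)
Applying ICs: C₁ = 2, C₂ = -1
Particular solution: y = 2e^x - e^(-x)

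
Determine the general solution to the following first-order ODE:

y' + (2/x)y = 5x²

Using integrating factor method:

General solution: y = x^3 + Cx^(-2)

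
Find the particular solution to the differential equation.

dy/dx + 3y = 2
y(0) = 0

General solution: y = 2/3 + Ce^(-3x)
Applying y(0) = 0: C = 0 - 2/3 = -2/3
Particular solution: y = 2/3 - (2/3)e^(-3x)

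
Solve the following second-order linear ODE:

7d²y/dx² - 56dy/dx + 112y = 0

Characteristic equation: 7r² - 56r + 112 = 0
Divide by 7: r² - 8r + 16 = 0
Factored: (r - 4)² = 0
Repeated root: r = 4
General solution: y = (C₁ + C₂x)e^(4x)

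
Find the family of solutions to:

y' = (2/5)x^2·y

Separating variables and integrating:
ln|y| = 2x^3/15 + C

General solution: y = Ce^(2x^3/15)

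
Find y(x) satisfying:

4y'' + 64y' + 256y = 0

Characteristic equation: 4r² + 64r + 256 = 0
Divide by 4: r² + 16r + 64 = 0
Factored: (r + 8)² = 0
Repeated root: r = -8
General solution: y = (C₁ + C₂x)e^(-8x)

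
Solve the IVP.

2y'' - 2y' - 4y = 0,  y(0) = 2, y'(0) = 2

General solution: y = C₁e^(2x) + C₂e^(-x)
Applying ICs: C₁ = 4/3, C₂ = 2/3
Particular solution: y = (4/3)e^(2x) + (2/3)e^(-x)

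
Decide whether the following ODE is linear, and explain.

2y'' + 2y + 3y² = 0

Nonlinear (y² term)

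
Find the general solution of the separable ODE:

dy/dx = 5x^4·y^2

Separating variables and integrating:
-1/y = x^5 + C

General solution: y^-1 = -x^5 + C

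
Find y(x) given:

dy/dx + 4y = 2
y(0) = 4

General solution: y = 1/2 + Ce^(-4x)
Applying y(0) = 4: C = 4 - 1/2 = 7/2
Particular solution: y = 1/2 + (7/2)e^(-4x)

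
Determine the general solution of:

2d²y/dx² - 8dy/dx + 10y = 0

Characteristic equation: 2r² - 8r + 10 = 0
Divide by 2: r² - 4r + 5 = 0
Roots: r = 2 ± i (complex conjugates)
General solution: y = e^(2x)(C₁cos(x) + C₂sin(x))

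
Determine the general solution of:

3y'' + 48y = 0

Characteristic equation: 3r² + 48 = 0
Divide by 3: r² + 16 = 0
Roots: r = ±4i (complex conjugates)
General solution: y = C₁cos(4x) + C₂sin(4x)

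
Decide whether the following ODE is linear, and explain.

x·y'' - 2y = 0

Linear (y and its derivatives appear to the first power only, no products of y terms)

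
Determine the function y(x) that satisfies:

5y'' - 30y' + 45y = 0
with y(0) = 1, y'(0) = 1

General solution: y = (C₁ + C₂x)e^(3x)
Repeated root r = 3
Applying ICs: C₁ = 1, C₂ = -2
Particular solution: y = (1 - 2x)e^(3x)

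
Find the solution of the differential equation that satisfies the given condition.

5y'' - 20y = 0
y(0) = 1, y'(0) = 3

General solution: y = C₁e^(2x) + C₂e^(-2x)
Applying ICs: C₁ = 5/4, C₂ = -1/4
Particular solution: y = (5/4)e^(2x) - (1/4)e^(-2x)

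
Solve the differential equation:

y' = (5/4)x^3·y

Separating variables and integrating:
ln|y| = 5x^4/16 + C

General solution: y = Ce^(5x^4/16)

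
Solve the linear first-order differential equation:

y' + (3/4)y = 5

Using integrating factor method:

General solution: y = 20/3 + Ce^(-3x/4)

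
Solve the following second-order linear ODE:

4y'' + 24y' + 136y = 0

Characteristic equation: 4r² + 24r + 136 = 0
Divide by 4: r² + 6r + 34 = 0
Roots: r = -3 ± 5i (complex conjugates)
General solution: y = e^(-3x)(C₁cos(5x) + C₂sin(5x))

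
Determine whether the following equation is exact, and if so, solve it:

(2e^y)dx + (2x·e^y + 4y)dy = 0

Verify exactness: ∂M/∂y = ∂N/∂x ✓
Find F(x,y) such that ∂F/∂x = M, ∂F/∂y = N
Solution: 2x·e^y + 2y² = C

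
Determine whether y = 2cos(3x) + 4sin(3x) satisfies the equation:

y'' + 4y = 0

Verification:
y'' = -18cos(3x) - 36sin(3x)
y'' + 4y ≠ 0 (frequency mismatch: got 9 instead of 4)

No, it is not a solution.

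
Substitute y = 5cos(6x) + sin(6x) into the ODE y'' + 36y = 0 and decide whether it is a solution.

Verification:
y'' = -180cos(6x) - 36sin(6x)
y'' + 36y = 0 ✓

Yes, it is a solution.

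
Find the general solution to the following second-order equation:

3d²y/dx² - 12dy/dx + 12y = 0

Characteristic equation: 3r² - 12r + 12 = 0
Divide by 3: r² - 4r + 4 = 0
Factored: (r - 2)² = 0
Repeated root: r = 2
General solution: y = (C₁ + C₂x)e^(2x)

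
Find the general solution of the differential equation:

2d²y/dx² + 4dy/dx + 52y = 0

Characteristic equation: 2r² + 4r + 52 = 0
Divide by 2: r² + 2r + 26 = 0
Roots: r = -1 ± 5i (complex conjugates)
General solution: y = e^(-x)(C₁cos(5x) + C₂sin(5x))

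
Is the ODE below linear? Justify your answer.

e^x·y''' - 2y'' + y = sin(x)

Yes. Linear (y and its derivatives appear to the first power only, no products of y terms)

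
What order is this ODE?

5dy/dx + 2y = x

The order is 1 (highest derivative is of order 1).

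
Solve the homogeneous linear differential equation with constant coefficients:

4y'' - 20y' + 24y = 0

Characteristic equation: 4r² - 20r + 24 = 0
Divide by 4: r² - 5r + 6 = 0
Roots: r = 3, 2 (distinct real)
General solution: y = C₁e^(3x) + C₂e^(2x)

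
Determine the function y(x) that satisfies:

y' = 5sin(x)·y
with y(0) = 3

General solution: y = Ce^(-5cos(x))
Applying IC y(0) = 3:
Particular solution: y = 3e^(5(1-cos(x)))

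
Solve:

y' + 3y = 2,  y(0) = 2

General solution: y = 2/3 + Ce^(-3x)
Applying y(0) = 2: C = 2 - 2/3 = 4/3
Particular solution: y = 2/3 + (4/3)e^(-3x)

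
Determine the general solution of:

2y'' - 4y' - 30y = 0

Characteristic equation: 2r² - 4r - 30 = 0
Divide by 2: r² - 2r - 15 = 0
Roots: r = 5, -3 (distinct real)
General solution: y = C₁e^(5x) + C₂e^(-3x)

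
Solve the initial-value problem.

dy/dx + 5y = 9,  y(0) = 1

General solution: y = 9/5 + Ce^(-5x)
Applying y(0) = 1: C = 1 - 9/5 = -4/5
Particular solution: y = 9/5 - (4/5)e^(-5x)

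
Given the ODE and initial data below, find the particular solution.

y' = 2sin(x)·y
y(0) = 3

General solution: y = Ce^(-2cos(x))
Applying IC y(0) = 3:
Particular solution: y = 3e^(2(1-cos(x)))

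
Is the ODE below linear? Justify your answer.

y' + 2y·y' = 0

No. Nonlinear (product y·y')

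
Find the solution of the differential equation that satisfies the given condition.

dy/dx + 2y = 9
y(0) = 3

General solution: y = 9/2 + Ce^(-2x)
Applying y(0) = 3: C = 3 - 9/2 = -3/2
Particular solution: y = 9/2 - (3/2)e^(-2x)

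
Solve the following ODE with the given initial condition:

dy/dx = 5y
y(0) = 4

General solution: y = Ce^(5x)
Applying IC y(0) = 4:
Particular solution: y = 4e^(5x)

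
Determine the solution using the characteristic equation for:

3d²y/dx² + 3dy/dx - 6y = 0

Characteristic equation: 3r² + 3r - 6 = 0
Divide by 3: r² + r - 2 = 0
Roots: r = 1, -2 (distinct real)
General solution: y = C₁e^x + C₂e^(-2x)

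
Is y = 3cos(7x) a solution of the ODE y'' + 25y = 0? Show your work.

Verification:
y'' = -147cos(7x)
y'' + 25y ≠ 0 (frequency mismatch: got 49 instead of 25)

No, it is not a solution.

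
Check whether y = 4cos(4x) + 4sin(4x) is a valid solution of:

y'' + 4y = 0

Verification:
y'' = -64cos(4x) - 64sin(4x)
y'' + 4y ≠ 0 (frequency mismatch: got 16 instead of 4)

No, it is not a solution.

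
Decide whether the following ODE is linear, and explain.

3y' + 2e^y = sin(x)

Nonlinear (e^y is nonlinear in y)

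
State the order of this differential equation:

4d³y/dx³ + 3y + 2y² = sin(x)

The order is 3 (highest derivative is of order 3).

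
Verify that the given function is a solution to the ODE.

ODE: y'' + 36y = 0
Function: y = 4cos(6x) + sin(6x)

Verification:
y'' = -144cos(6x) - 36sin(6x)
y'' + 36y = 0 ✓

Yes, it is a solution.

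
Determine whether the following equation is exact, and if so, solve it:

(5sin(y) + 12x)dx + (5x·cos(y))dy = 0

Verify exactness: ∂M/∂y = ∂N/∂x ✓
Find F(x,y) such that ∂F/∂x = M, ∂F/∂y = N
Solution: 5x·sin(y) + 6x² = C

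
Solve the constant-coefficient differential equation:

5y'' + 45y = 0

Characteristic equation: 5r² + 45 = 0
Divide by 5: r² + 9 = 0
Roots: r = ±3i (complex conjugates)
General solution: y = C₁cos(3x) + C₂sin(3x)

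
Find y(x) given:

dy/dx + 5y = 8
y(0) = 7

General solution: y = 8/5 + Ce^(-5x)
Applying y(0) = 7: C = 7 - 8/5 = 27/5
Particular solution: y = 8/5 + (27/5)e^(-5x)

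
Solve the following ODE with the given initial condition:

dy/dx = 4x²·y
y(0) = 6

General solution: y = Ce^(4x³/3)
Applying IC y(0) = 6:
Particular solution: y = 6e^(4x³/3)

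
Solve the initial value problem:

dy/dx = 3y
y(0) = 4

General solution: y = Ce^(3x)
Applying IC y(0) = 4:
Particular solution: y = 4e^(3x)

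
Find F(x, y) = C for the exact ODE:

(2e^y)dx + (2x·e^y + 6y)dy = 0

Verify exactness: ∂M/∂y = ∂N/∂x ✓
Find F(x,y) such that ∂F/∂x = M, ∂F/∂y = N
Solution: 2x·e^y + 3y² = C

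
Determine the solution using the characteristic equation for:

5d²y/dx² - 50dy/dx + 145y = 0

Characteristic equation: 5r² - 50r + 145 = 0
Divide by 5: r² - 10r + 29 = 0
Roots: r = 5 ± 2i (complex conjugates)
General solution: y = e^(5x)(C₁cos(2x) + C₂sin(2x))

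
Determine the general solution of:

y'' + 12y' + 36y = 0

Characteristic equation: r² + 12r + 36 = 0
Factored: (r + 6)² = 0
Repeated root: r = -6
General solution: y = (C₁ + C₂x)e^(-6x)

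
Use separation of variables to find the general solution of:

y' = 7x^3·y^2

Separating variables and integrating:
-1/y = 7x^4/4 + C

General solution: y^-1 = (-7/4)x^4 + C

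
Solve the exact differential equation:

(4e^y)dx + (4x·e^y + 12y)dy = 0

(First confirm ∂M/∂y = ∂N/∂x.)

Verify exactness: ∂M/∂y = ∂N/∂x ✓
Find F(x,y) such that ∂F/∂x = M, ∂F/∂y = N
Solution: 4x·e^y + 6y² = C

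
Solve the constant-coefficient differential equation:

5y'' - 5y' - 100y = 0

Characteristic equation: 5r² - 5r - 100 = 0
Divide by 5: r² - r - 20 = 0
Roots: r = 5, -4 (distinct real)
General solution: y = C₁e^(5x) + C₂e^(-4x)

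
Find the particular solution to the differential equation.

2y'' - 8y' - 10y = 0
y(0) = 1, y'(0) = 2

General solution: y = C₁e^(5x) + C₂e^(-x)
Applying ICs: C₁ = 1/2, C₂ = 1/2
Particular solution: y = (1/2)e^(5x) + (1/2)e^(-x)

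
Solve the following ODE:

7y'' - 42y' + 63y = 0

Characteristic equation: 7r² - 42r + 63 = 0
Divide by 7: r² - 6r + 9 = 0
Factored: (r - 3)² = 0
Repeated root: r = 3
General solution: y = (C₁ + C₂x)e^(3x)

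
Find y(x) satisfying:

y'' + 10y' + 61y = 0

Characteristic equation: r² + 10r + 61 = 0
Roots: r = -5 ± 6i (complex conjugates)
General solution: y = e^(-5x)(C₁cos(6x) + C₂sin(6x))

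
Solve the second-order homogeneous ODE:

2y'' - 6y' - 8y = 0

Characteristic equation: 2r² - 6r - 8 = 0
Divide by 2: r² - 3r - 4 = 0
Roots: r = 4, -1 (distinct real)
General solution: y = C₁e^(4x) + C₂e^(-x)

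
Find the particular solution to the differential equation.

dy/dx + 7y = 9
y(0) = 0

General solution: y = 9/7 + Ce^(-7x)
Applying y(0) = 0: C = 0 - 9/7 = -9/7
Particular solution: y = 9/7 - (9/7)e^(-7x)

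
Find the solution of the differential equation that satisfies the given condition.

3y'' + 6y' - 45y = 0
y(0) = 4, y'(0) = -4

General solution: y = C₁e^(3x) + C₂e^(-5x)
Applying ICs: C₁ = 2, C₂ = 2
Particular solution: y = 2e^(3x) + 2e^(-5x)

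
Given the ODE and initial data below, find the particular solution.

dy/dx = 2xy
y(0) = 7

General solution: y = Ce^(x²)
Applying IC y(0) = 7:
Particular solution: y = 7e^(x²)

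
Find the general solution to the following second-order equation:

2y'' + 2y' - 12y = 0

Characteristic equation: 2r² + 2r - 12 = 0
Divide by 2: r² + r - 6 = 0
Roots: r = 2, -3 (distinct real)
General solution: y = C₁e^(2x) + C₂e^(-3x)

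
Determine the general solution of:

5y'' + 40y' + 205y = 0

Characteristic equation: 5r² + 40r + 205 = 0
Divide by 5: r² + 8r + 41 = 0
Roots: r = -4 ± 5i (complex conjugates)
General solution: y = e^(-4x)(C₁cos(5x) + C₂sin(5x))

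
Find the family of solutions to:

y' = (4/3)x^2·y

Separating variables and integrating:
ln|y| = 4x^3/9 + C

General solution: y = Ce^(4x^3/9)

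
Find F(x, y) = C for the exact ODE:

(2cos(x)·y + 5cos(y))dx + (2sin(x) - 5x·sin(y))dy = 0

Verify exactness: ∂M/∂y = ∂N/∂x ✓
Find F(x,y) such that ∂F/∂x = M, ∂F/∂y = N
Solution: 2sin(x)·y + 5x·cos(y) = C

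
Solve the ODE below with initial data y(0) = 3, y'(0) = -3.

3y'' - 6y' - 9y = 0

General solution: y = C₁e^(3x) + C₂e^(-x)
Applying ICs: C₁ = 0, C₂ = 3
Particular solution: y = 3e^(-x)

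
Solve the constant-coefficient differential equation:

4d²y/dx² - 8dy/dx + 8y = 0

Characteristic equation: 4r² - 8r + 8 = 0
Divide by 4: r² - 2r + 2 = 0
Roots: r = 1 ± i (complex conjugates)
General solution: y = e^x(C₁cos(x) + C₂sin(x))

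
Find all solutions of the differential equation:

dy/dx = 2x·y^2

Separating variables and integrating:
-1/y = x^2 + C

General solution: y^-1 = -x^2 + C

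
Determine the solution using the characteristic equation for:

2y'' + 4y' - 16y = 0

Characteristic equation: 2r² + 4r - 16 = 0
Divide by 2: r² + 2r - 8 = 0
Roots: r = 2, -4 (distinct real)
General solution: y = C₁e^(2x) + C₂e^(-4x)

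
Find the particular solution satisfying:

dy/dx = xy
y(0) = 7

General solution: y = Ce^(x²/2)
Applying IC y(0) = 7:
Particular solution: y = 7e^(x²/2)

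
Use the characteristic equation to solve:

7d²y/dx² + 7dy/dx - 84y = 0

Characteristic equation: 7r² + 7r - 84 = 0
Divide by 7: r² + r - 12 = 0
Roots: r = 3, -4 (distinct real)
General solution: y = C₁e^(3x) + C₂e^(-4x)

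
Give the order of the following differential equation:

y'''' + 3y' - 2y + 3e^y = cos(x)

The order is 4 (highest derivative is of order 4).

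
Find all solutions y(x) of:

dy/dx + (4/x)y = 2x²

Using integrating factor method:

General solution: y = (2/7)x^3 + Cx^(-4)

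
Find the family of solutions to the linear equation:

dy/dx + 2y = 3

Using integrating factor method:

General solution: y = 3/2 + Ce^(-2x)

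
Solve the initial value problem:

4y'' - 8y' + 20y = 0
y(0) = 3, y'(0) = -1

General solution: y = e^x(C₁cos(2x) + C₂sin(2x))
Complex roots r = 1 ± 2i
Applying ICs: C₁ = 3, C₂ = -2
Particular solution: y = e^x(3cos(2x) - 2sin(2x))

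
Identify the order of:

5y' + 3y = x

The order is 1 (highest derivative is of order 1).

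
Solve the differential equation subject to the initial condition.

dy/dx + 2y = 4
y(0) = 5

General solution: y = 2 + Ce^(-2x)
Applying y(0) = 5: C = 5 - 2 = 3
Particular solution: y = 2 + 3e^(-2x)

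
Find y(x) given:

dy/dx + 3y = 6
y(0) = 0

General solution: y = 2 + Ce^(-3x)
Applying y(0) = 0: C = 0 - 2 = -2
Particular solution: y = 2 - 2e^(-3x)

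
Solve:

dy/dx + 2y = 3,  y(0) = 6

General solution: y = 3/2 + Ce^(-2x)
Applying y(0) = 6: C = 6 - 3/2 = 9/2
Particular solution: y = 3/2 + (9/2)e^(-2x)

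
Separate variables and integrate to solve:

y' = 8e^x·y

Separating variables and integrating:
ln|y| = 8e^x + C

General solution: y = Ce^(8e^x)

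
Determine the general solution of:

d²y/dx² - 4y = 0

Characteristic equation: r² - 4 = 0
Roots: r = 2, -2 (distinct real)
General solution: y = C₁e^(2x) + C₂e^(-2x)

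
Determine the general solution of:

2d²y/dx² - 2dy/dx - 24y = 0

Characteristic equation: 2r² - 2r - 24 = 0
Divide by 2: r² - r - 12 = 0
Roots: r = 4, -3 (distinct real)
General solution: y = C₁e^(4x) + C₂e^(-3x)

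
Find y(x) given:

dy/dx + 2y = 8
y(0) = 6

General solution: y = 4 + Ce^(-2x)
Applying y(0) = 6: C = 6 - 4 = 2
Particular solution: y = 4 + 2e^(-2x)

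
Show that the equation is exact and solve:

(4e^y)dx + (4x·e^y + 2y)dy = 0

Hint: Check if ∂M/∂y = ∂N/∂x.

Verify exactness: ∂M/∂y = ∂N/∂x ✓
Find F(x,y) such that ∂F/∂x = M, ∂F/∂y = N
Solution: 4x·e^y + y² = C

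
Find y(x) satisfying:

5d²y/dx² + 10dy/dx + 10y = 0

Characteristic equation: 5r² + 10r + 10 = 0
Divide by 5: r² + 2r + 2 = 0
Roots: r = -1 ± i (complex conjugates)
General solution: y = e^(-x)(C₁cos(x) + C₂sin(x))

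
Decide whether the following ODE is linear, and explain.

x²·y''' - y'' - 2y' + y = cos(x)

Linear (y and its derivatives appear to the first power only, no products of y terms)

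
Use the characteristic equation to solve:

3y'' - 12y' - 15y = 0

Characteristic equation: 3r² - 12r - 15 = 0
Divide by 3: r² - 4r - 5 = 0
Roots: r = 5, -1 (distinct real)
General solution: y = C₁e^(5x) + C₂e^(-x)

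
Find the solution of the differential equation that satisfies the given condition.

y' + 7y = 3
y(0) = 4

General solution: y = 3/7 + Ce^(-7x)
Applying y(0) = 4: C = 4 - 3/7 = 25/7
Particular solution: y = 3/7 + (25/7)e^(-7x)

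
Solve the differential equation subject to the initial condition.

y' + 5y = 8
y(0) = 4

General solution: y = 8/5 + Ce^(-5x)
Applying y(0) = 4: C = 4 - 8/5 = 12/5
Particular solution: y = 8/5 + (12/5)e^(-5x)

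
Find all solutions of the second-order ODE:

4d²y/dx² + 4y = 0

Characteristic equation: 4r² + 4 = 0
Divide by 4: r² + 1 = 0
Roots: r = ±i (complex conjugates)
General solution: y = C₁cos(x) + C₂sin(x)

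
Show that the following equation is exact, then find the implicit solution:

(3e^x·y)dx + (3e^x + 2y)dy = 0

Verify exactness: ∂M/∂y = ∂N/∂x ✓
Find F(x,y) such that ∂F/∂x = M, ∂F/∂y = N
Solution: 3e^x·y + y² = C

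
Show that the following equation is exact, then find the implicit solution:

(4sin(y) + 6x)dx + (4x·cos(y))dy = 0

Verify exactness: ∂M/∂y = ∂N/∂x ✓
Find F(x,y) such that ∂F/∂x = M, ∂F/∂y = N
Solution: 4x·sin(y) + 3x² = C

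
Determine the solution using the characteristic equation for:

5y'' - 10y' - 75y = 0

Characteristic equation: 5r² - 10r - 75 = 0
Divide by 5: r² - 2r - 15 = 0
Roots: r = 5, -3 (distinct real)
General solution: y = C₁e^(5x) + C₂e^(-3x)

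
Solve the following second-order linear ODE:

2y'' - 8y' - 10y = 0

Characteristic equation: 2r² - 8r - 10 = 0
Divide by 2: r² - 4r - 5 = 0
Roots: r = 5, -1 (distinct real)
General solution: y = C₁e^(5x) + C₂e^(-x)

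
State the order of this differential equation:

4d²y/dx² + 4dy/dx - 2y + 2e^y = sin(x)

The order is 2 (highest derivative is of order 2).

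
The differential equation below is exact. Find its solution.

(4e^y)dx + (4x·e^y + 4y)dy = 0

Verify exactness: ∂M/∂y = ∂N/∂x ✓
Find F(x,y) such that ∂F/∂x = M, ∂F/∂y = N
Solution: 4x·e^y + 2y² = C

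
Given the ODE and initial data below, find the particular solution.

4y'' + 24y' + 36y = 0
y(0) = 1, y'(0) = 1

General solution: y = (C₁ + C₂x)e^(-3x)
Repeated root r = -3
Applying ICs: C₁ = 1, C₂ = 4
Particular solution: y = (1 + 4x)e^(-3x)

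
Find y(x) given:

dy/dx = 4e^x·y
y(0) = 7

General solution: y = Ce^(4e^x)
Applying IC y(0) = 7:
Particular solution: y = 7e^(4(e^x - 1))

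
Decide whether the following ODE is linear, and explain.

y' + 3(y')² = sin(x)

Nonlinear ((y')² term)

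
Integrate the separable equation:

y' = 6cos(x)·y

Separating variables and integrating:
ln|y| = 6sin(x) + C

General solution: y = Ce^(6sin(x))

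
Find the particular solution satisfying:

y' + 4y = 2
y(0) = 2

General solution: y = 1/2 + Ce^(-4x)
Applying y(0) = 2: C = 2 - 1/2 = 3/2
Particular solution: y = 1/2 + (3/2)e^(-4x)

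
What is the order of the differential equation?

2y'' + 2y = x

The order is 2 (highest derivative is of order 2).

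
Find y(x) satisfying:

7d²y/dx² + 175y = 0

Characteristic equation: 7r² + 175 = 0
Divide by 7: r² + 25 = 0
Roots: r = ±5i (complex conjugates)
General solution: y = C₁cos(5x) + C₂sin(5x)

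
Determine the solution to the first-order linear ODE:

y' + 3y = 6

Using integrating factor method:

General solution: y = 2 + Ce^(-3x)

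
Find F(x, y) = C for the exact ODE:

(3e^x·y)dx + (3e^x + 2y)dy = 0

Verify exactness: ∂M/∂y = ∂N/∂x ✓
Find F(x,y) such that ∂F/∂x = M, ∂F/∂y = N
Solution: 3e^x·y + y² = C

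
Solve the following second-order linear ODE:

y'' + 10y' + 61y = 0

Characteristic equation: r² + 10r + 61 = 0
Roots: r = -5 ± 6i (complex conjugates)
General solution: y = e^(-5x)(C₁cos(6x) + C₂sin(6x))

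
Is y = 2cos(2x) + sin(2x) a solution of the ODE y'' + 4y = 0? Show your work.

Verification:
y'' = -8cos(2x) - 4sin(2x)
y'' + 4y = 0 ✓

Yes, it is a solution.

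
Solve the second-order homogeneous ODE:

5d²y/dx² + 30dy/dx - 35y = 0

Characteristic equation: 5r² + 30r - 35 = 0
Divide by 5: r² + 6r - 7 = 0
Roots: r = 1, -7 (distinct real)
General solution: y = C₁e^x + C₂e^(-7x)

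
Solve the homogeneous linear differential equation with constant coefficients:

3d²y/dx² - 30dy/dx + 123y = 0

Characteristic equation: 3r² - 30r + 123 = 0
Divide by 3: r² - 10r + 41 = 0
Roots: r = 5 ± 4i (complex conjugates)
General solution: y = e^(5x)(C₁cos(4x) + C₂sin(4x))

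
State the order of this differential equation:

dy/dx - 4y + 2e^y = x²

The order is 1 (highest derivative is of order 1).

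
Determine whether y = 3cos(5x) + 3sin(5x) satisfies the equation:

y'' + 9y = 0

Verification:
y'' = -75cos(5x) - 75sin(5x)
y'' + 9y ≠ 0 (frequency mismatch: got 25 instead of 9)

No, it is not a solution.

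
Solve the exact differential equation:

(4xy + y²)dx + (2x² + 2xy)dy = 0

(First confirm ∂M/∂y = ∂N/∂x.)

Verify exactness: ∂M/∂y = ∂N/∂x ✓
Find F(x,y) such that ∂F/∂x = M, ∂F/∂y = N
Solution: 2x²y + xy² = C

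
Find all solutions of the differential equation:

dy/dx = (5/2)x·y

Separating variables and integrating:
ln|y| = 5x^2/4 + C

General solution: y = Ce^(5x^2/4)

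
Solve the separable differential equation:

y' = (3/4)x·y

Separating variables and integrating:
ln|y| = 3x^2/8 + C

General solution: y = Ce^(3x^2/8)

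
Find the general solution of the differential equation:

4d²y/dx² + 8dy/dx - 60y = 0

Characteristic equation: 4r² + 8r - 60 = 0
Divide by 4: r² + 2r - 15 = 0
Roots: r = 3, -5 (distinct real)
General solution: y = C₁e^(3x) + C₂e^(-5x)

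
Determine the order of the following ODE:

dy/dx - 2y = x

The order is 1 (highest derivative is of order 1).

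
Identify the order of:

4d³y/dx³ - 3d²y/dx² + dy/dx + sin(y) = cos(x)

The order is 3 (highest derivative is of order 3).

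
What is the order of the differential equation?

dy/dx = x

The order is 1 (highest derivative is of order 1).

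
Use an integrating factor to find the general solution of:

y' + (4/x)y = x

Using integrating factor method:

General solution: y = (1/6)x^2 + Cx^(-4)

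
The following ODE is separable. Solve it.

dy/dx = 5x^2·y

Separating variables and integrating:
ln|y| = 5x^3/3 + C

General solution: y = Ce^(5x^3/3)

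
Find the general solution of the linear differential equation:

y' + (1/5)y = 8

Using integrating factor method:

General solution: y = 40 + Ce^(-x/5)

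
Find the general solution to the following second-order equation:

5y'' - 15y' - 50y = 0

Characteristic equation: 5r² - 15r - 50 = 0
Divide by 5: r² - 3r - 10 = 0
Roots: r = 5, -2 (distinct real)
General solution: y = C₁e^(5x) + C₂e^(-2x)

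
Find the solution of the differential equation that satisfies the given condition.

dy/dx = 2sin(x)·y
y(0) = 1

General solution: y = Ce^(-2cos(x))
Applying IC y(0) = 1:
Particular solution: y = e^(2(1-cos(x)))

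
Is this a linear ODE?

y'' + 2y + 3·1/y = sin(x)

No. Nonlinear (1/y term)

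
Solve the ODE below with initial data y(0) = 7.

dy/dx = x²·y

General solution: y = Ce^(x³/3)
Applying IC y(0) = 7:
Particular solution: y = 7e^(x³/3)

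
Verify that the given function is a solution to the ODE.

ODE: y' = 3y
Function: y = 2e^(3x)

Verification:
y = 2e^(3x)
y' = 6e^(3x)
3y = 6e^(3x)
y' = 3y ✓

Yes, it is a solution.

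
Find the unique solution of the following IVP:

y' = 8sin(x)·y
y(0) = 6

General solution: y = Ce^(-8cos(x))
Applying IC y(0) = 6:
Particular solution: y = 6e^(8(1-cos(x)))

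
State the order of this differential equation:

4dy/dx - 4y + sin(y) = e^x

The order is 1 (highest derivative is of order 1).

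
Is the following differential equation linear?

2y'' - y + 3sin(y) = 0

No. Nonlinear (sin(y) is nonlinear in y)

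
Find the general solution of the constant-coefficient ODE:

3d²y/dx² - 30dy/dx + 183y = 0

Characteristic equation: 3r² - 30r + 183 = 0
Divide by 3: r² - 10r + 61 = 0
Roots: r = 5 ± 6i (complex conjugates)
General solution: y = e^(5x)(C₁cos(6x) + C₂sin(6x))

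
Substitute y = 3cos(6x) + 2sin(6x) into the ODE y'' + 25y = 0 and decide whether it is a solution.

Verification:
y'' = -108cos(6x) - 72sin(6x)
y'' + 25y ≠ 0 (frequency mismatch: got 36 instead of 25)

No, it is not a solution.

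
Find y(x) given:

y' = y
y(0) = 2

General solution: y = Ce^x
Applying IC y(0) = 2:
Particular solution: y = 2e^x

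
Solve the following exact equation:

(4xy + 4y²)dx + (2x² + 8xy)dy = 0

Verify exactness: ∂M/∂y = ∂N/∂x ✓
Find F(x,y) such that ∂F/∂x = M, ∂F/∂y = N
Solution: 2x²y + 4xy² = C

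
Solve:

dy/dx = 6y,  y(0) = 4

General solution: y = Ce^(6x)
Applying IC y(0) = 4:
Particular solution: y = 4e^(6x)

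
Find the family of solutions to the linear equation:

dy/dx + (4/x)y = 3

Using integrating factor method:

General solution: y = (3/5)x + Cx^(-4)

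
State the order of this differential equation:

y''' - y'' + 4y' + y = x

The order is 3 (highest derivative is of order 3).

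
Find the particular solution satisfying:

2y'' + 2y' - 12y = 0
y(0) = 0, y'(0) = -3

General solution: y = C₁e^(2x) + C₂e^(-3x)
Applying ICs: C₁ = -3/5, C₂ = 3/5
Particular solution: y = -(3/5)e^(2x) + (3/5)e^(-3x)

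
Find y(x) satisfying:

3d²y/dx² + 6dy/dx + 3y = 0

Characteristic equation: 3r² + 6r + 3 = 0
Divide by 3: r² + 2r + 1 = 0
Factored: (r + 1)² = 0
Repeated root: r = -1
General solution: y = (C₁ + C₂x)e^(-x)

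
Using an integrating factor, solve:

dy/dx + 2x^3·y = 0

Using integrating factor method:

General solution: y = Ce^(-x^4/2)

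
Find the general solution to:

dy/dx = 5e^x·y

Separating variables and integrating:
ln|y| = 5e^x + C

General solution: y = Ce^(5e^x)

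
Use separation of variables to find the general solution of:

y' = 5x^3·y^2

Separating variables and integrating:
-1/y = 5x^4/4 + C

General solution: y^-1 = (-5/4)x^4 + C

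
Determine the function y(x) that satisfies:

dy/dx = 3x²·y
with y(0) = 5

General solution: y = Ce^(x³)
Applying IC y(0) = 5:
Particular solution: y = 5e^(x³)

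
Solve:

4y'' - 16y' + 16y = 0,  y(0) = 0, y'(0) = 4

General solution: y = (C₁ + C₂x)e^(2x)
Repeated root r = 2
Applying ICs: C₁ = 0, C₂ = 4
Particular solution: y = 4xe^(2x)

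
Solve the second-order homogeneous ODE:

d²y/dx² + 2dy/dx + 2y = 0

Characteristic equation: r² + 2r + 2 = 0
Roots: r = -1 ± i (complex conjugates)
General solution: y = e^(-x)(C₁cos(x) + C₂sin(x))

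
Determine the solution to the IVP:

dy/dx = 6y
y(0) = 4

General solution: y = Ce^(6x)
Applying IC y(0) = 4:
Particular solution: y = 4e^(6x)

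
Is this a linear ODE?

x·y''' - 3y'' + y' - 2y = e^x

Yes. Linear (y and its derivatives appear to the first power only, no products of y terms)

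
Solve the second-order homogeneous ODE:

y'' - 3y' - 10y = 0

Characteristic equation: r² - 3r - 10 = 0
Roots: r = 5, -2 (distinct real)
General solution: y = C₁e^(5x) + C₂e^(-2x)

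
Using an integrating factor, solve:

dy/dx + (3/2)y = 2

Using integrating factor method:

General solution: y = 4/3 + Ce^(-3x/2)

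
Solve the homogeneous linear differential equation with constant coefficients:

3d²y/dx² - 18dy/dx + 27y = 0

Characteristic equation: 3r² - 18r + 27 = 0
Divide by 3: r² - 6r + 9 = 0
Factored: (r - 3)² = 0
Repeated root: r = 3
General solution: y = (C₁ + C₂x)e^(3x)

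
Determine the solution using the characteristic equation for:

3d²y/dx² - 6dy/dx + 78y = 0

Characteristic equation: 3r² - 6r + 78 = 0
Divide by 3: r² - 2r + 26 = 0
Roots: r = 1 ± 5i (complex conjugates)
General solution: y = e^x(C₁cos(5x) + C₂sin(5x))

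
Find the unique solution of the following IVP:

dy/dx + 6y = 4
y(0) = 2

General solution: y = 2/3 + Ce^(-6x)
Applying y(0) = 2: C = 2 - 2/3 = 4/3
Particular solution: y = 2/3 + (4/3)e^(-6x)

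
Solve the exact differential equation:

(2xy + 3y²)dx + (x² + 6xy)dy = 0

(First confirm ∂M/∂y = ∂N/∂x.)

Verify exactness: ∂M/∂y = ∂N/∂x ✓
Find F(x,y) such that ∂F/∂x = M, ∂F/∂y = N
Solution: x²y + 3xy² = C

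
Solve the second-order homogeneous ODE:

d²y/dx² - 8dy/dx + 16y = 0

Characteristic equation: r² - 8r + 16 = 0
Factored: (r - 4)² = 0
Repeated root: r = 4
General solution: y = (C₁ + C₂x)e^(4x)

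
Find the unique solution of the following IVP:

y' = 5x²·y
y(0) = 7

General solution: y = Ce^(5x³/3)
Applying IC y(0) = 7:
Particular solution: y = 7e^(5x³/3)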